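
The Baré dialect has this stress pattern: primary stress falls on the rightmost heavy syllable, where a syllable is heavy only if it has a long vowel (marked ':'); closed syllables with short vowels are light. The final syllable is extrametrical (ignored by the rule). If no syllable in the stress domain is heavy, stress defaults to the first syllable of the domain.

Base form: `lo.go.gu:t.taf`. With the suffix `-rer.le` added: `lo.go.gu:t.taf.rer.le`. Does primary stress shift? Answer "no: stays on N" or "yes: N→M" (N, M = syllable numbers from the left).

Base `lo.go.gu:t.taf` (4 syllables):
  The final syllable (4, taf) is extrametrical; the stress domain is syllables 1–3.
  Weights: 1 lo L, 2 go L, 3 gu:t H.
  Heavy syllables in the domain: 3. The rightmost is syllable 3 (gu:t).
  → primary stress on syllable 3.
Suffixed `lo.go.gu:t.taf.rer.le` (6 syllables):
  The final syllable (6, le) is extrametrical; the stress domain is syllables 1–5.
  Weights: 1 lo L, 2 go L, 3 gu:t H, 4 taf L, 5 rer L.
  Heavy syllables in the domain: 3. The rightmost is syllable 3 (gu:t).
  → primary stress on syllable 3.

no: stays on 3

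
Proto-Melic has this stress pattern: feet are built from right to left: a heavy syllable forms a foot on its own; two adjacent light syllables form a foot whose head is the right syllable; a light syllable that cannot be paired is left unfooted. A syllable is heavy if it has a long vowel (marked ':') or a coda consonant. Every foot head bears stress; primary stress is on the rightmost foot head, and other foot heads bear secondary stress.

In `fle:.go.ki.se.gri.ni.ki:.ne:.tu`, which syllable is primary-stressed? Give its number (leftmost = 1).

8

Weights: 1 fle: H, 2 go L, 3 ki L, 4 se L, 5 gri L, 6 ni L, 7 ki: H, 8 ne: H, 9 tu L.
Parse right to left (heavy = foot alone; LL = one foot; stranded L unfooted): (ˈfle:) go (ki.ˈse) (gri.ˈni) (ˈki:) (ˈne:) tu.
Foot heads: 1, 4, 6, 7, 8.
Primary stress on the rightmost head = syllable 8.
Primary stress: syllable 8 → fle:.go.ki.se.gri.ni.ki:.ˈne:.tu.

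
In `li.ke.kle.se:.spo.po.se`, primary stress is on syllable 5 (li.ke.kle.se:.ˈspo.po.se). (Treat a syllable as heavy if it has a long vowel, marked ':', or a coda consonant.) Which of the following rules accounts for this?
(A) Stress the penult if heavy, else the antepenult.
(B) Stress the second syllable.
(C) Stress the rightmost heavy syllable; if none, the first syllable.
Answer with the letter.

A

Rule A → syllable 5 ✓.
Rule B → syllable 2 (observed: 5).
Rule C → syllable 4 (observed: 5).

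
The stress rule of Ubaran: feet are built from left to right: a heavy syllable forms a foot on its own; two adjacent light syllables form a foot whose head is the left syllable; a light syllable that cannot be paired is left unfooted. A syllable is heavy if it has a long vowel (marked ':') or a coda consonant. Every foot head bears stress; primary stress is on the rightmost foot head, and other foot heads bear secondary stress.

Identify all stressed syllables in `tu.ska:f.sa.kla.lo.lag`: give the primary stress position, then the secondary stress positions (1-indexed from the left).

primary 6, secondary 2, 3

Weights: 1 tu L, 2 ska:f H, 3 sa L, 4 kla L, 5 lo L, 6 lag H.
Parse left to right (heavy = foot alone; LL = one foot; stranded L unfooted): tu (ˈska:f) (ˈsa.kla) lo (ˈlag).
Foot heads: 2, 3, 6.
Primary stress on the rightmost head = syllable 6.
Secondary stress on 2, 3: tu.ˌska:f.ˌsa.kla.lo.ˈlag.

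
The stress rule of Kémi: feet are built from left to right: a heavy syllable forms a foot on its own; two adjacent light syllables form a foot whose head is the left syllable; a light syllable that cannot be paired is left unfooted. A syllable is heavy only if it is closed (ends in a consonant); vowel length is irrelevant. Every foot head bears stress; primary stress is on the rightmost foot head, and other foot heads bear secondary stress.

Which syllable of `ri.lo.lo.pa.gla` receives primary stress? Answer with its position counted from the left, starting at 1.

3

Weights: 1 ri L, 2 lo L, 3 lo L, 4 pa L, 5 gla L.
Parse left to right (heavy = foot alone; LL = one foot; stranded L unfooted): (ˈri.lo) (ˈlo.pa) gla.
Foot heads: 1, 3.
Primary stress on the rightmost head = syllable 3.
Primary stress: syllable 3 → ri.lo.ˈlo.pa.gla.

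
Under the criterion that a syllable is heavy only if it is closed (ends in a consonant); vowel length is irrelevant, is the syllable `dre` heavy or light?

`dre`: short vowel, open (no coda). Open (no coda) → light.

light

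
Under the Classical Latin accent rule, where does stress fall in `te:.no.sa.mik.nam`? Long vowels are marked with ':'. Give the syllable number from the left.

Classical Latin: stress the penult if heavy (long vowel or closed), else the antepenult.
Weights: 3 sa L, 4 mik H, 5 nam H.
The penult (syllable 4, mik) is heavy, so it takes stress.
Stress on syllable 4: te:.no.sa.ˈmik.nam.

4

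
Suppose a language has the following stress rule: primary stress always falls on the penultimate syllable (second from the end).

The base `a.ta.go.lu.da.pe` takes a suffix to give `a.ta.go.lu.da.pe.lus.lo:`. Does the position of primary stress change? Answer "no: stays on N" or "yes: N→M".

Base `a.ta.go.lu.da.pe` (6 syllables):
  The word has 6 syllables; the penultimate syllable (second from the end) is syllable 5 (da).
  → primary stress on syllable 5.
Suffixed `a.ta.go.lu.da.pe.lus.lo:` (8 syllables):
  The word has 8 syllables; the penultimate syllable (second from the end) is syllable 7 (lus).
  → primary stress on syllable 7.

yes: 5→7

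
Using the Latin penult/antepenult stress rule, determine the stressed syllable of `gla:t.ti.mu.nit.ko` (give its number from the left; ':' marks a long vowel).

Classical Latin: stress the penult if heavy (long vowel or closed), else the antepenult.
Weights: 3 mu L, 4 nit H, 5 ko L.
The penult (syllable 4, nit) is heavy, so it takes stress.
Stress on syllable 4: gla:t.ti.mu.ˈnit.ko.

4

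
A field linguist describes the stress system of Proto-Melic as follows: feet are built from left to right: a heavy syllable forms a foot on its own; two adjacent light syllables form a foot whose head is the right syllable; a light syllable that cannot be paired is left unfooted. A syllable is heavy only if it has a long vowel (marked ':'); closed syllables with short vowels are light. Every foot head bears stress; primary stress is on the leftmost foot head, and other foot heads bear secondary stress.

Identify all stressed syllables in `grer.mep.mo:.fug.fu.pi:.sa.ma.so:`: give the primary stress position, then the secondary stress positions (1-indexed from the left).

Weights: 1 grer L, 2 mep L, 3 mo: H, 4 fug L, 5 fu L, 6 pi: H, 7 sa L, 8 ma L, 9 so: H.
Parse left to right (heavy = foot alone; LL = one foot; stranded L unfooted): (grer.ˈmep) (ˈmo:) (fug.ˈfu) (ˈpi:) (sa.ˈma) (ˈso:).
Foot heads: 2, 3, 5, 6, 8, 9.
Primary stress on the leftmost head = syllable 2.
Secondary stress on 3, 5, 6, 8, 9: grer.ˈmep.ˌmo:.fug.ˌfu.ˌpi:.sa.ˌma.ˌso:.

primary 2, secondary 3, 5, 6, 8, 9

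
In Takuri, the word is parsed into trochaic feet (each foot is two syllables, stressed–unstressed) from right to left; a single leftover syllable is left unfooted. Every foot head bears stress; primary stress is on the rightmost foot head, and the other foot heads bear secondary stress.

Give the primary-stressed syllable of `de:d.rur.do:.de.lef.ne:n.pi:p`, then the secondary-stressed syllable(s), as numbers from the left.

Parse right to left into trochaic (ˈσσ) feet: de:d (ˈrur.do:) (ˈde.lef) (ˈne:n.pi:p). Syllable 1 is left unfooted.
Foot heads (stressed positions): 2, 4, 6.
End Rule Rightmost: primary stress on the rightmost head = syllable 6.
Secondary stress on 2, 4: de:d.ˌrur.do:.ˌde.lef.ˈne:n.pi:p.

primary 6, secondary 2, 4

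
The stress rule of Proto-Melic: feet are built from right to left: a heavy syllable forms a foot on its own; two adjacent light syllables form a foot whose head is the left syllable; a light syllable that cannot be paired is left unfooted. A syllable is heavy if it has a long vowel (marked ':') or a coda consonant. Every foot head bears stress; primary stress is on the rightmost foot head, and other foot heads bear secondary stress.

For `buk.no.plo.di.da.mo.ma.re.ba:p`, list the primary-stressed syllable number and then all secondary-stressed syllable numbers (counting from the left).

primary 9, secondary 1, 3, 5, 7

Weights: 1 buk H, 2 no L, 3 plo L, 4 di L, 5 da L, 6 mo L, 7 ma L, 8 re L, 9 ba:p H.
Parse right to left (heavy = foot alone; LL = one foot; stranded L unfooted): (ˈbuk) no (ˈplo.di) (ˈda.mo) (ˈma.re) (ˈba:p).
Foot heads: 1, 3, 5, 7, 9.
Primary stress on the rightmost head = syllable 9.
Secondary stress on 1, 3, 5, 7: ˌbuk.no.ˌplo.di.ˌda.mo.ˌma.re.ˈba:p.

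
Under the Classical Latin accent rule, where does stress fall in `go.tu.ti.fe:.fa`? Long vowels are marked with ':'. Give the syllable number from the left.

4

Classical Latin: stress the penult if heavy (long vowel or closed), else the antepenult.
Weights: 3 ti L, 4 fe: H, 5 fa L.
The penult (syllable 4, fe:) is heavy, so it takes stress.
Stress on syllable 4: go.tu.ti.ˈfe:.fa.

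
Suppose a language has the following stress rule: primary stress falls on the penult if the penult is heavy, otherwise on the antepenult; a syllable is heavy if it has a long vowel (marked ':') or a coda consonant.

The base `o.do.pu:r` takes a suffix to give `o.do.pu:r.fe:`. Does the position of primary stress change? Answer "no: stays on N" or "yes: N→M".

Base `o.do.pu:r` (3 syllables):
  Weights: 1 o L, 2 do L, 3 pu:r H.
  The penult (syllable 2, do) is light, so stress falls on the antepenult (syllable 1, o).
  → primary stress on syllable 1.
Suffixed `o.do.pu:r.fe:` (4 syllables):
  Weights: 2 do L, 3 pu:r H, 4 fe: H.
  The penult (syllable 3, pu:r) is heavy, so it takes stress.
  → primary stress on syllable 3.

yes: 1→3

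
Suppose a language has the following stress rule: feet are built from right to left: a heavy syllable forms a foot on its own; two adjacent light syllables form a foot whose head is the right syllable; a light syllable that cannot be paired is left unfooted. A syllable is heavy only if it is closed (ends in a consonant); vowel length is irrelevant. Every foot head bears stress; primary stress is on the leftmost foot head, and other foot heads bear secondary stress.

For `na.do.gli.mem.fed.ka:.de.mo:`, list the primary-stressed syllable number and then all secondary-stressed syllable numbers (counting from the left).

Weights: 1 na L, 2 do L, 3 gli L, 4 mem H, 5 fed H, 6 ka: L, 7 de L, 8 mo: L.
Parse right to left (heavy = foot alone; LL = one foot; stranded L unfooted): na (do.ˈgli) (ˈmem) (ˈfed) ka: (de.ˈmo:).
Foot heads: 3, 4, 5, 8.
Primary stress on the leftmost head = syllable 3.
Secondary stress on 4, 5, 8: na.do.ˈgli.ˌmem.ˌfed.ka:.de.ˌmo:.

primary 3, secondary 4, 5, 8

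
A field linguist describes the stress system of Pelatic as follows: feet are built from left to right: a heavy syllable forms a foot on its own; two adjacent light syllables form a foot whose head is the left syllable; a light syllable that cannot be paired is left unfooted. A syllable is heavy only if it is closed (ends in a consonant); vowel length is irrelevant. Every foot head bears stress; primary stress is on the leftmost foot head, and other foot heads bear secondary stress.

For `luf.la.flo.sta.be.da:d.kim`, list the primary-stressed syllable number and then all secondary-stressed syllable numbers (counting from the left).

primary 1, secondary 2, 4, 6, 7

Weights: 1 luf H, 2 la L, 3 flo L, 4 sta L, 5 be L, 6 da:d H, 7 kim H.
Parse left to right (heavy = foot alone; LL = one foot; stranded L unfooted): (ˈluf) (ˈla.flo) (ˈsta.be) (ˈda:d) (ˈkim).
Foot heads: 1, 2, 4, 6, 7.
Primary stress on the leftmost head = syllable 1.
Secondary stress on 2, 4, 6, 7: ˈluf.ˌla.flo.ˌsta.be.ˌda:d.ˌkim.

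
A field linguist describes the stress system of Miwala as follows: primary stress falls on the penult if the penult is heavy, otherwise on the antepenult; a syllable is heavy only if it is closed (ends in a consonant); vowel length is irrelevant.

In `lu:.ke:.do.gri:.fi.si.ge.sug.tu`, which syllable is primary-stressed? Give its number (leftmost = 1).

8

Weights: 7 ge L, 8 sug H, 9 tu L.
The penult (syllable 8, sug) is heavy, so it takes stress.
Primary stress: syllable 8 → lu:.ke:.do.gri:.fi.si.ge.ˈsug.tu.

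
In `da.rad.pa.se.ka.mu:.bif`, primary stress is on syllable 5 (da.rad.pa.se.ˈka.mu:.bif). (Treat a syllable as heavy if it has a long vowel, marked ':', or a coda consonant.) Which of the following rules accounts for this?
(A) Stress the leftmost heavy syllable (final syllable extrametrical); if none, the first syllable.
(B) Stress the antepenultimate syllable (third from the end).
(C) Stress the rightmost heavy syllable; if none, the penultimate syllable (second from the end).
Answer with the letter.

Rule A → syllable 2 (observed: 5).
Rule B → syllable 5 ✓.
Rule C → syllable 7 (observed: 5).

B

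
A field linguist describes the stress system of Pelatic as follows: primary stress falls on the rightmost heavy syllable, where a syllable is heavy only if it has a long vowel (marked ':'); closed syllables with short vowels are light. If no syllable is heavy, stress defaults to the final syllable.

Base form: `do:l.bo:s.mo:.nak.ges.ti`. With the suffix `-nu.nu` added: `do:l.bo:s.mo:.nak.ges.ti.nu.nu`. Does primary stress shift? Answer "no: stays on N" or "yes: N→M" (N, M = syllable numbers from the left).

no: stays on 3

Base `do:l.bo:s.mo:.nak.ges.ti` (6 syllables):
  Weights: 1 do:l H, 2 bo:s H, 3 mo: H, 4 nak L, 5 ges L, 6 ti L.
  Heavy syllables in the domain: 1, 2, 3. The rightmost is syllable 3 (mo:).
  → primary stress on syllable 3.
Suffixed `do:l.bo:s.mo:.nak.ges.ti.nu.nu` (8 syllables):
  Weights: 1 do:l H, 2 bo:s H, 3 mo: H, 4 nak L, 5 ges L, 6 ti L, 7 nu L, 8 nu L.
  Heavy syllables in the domain: 1, 2, 3. The rightmost is syllable 3 (mo:).
  → primary stress on syllable 3.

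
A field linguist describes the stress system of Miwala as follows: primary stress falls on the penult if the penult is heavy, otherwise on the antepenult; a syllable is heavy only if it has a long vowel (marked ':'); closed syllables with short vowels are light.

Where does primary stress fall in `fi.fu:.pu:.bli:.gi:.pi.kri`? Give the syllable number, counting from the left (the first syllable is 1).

Weights: 5 gi: H, 6 pi L, 7 kri L.
The penult (syllable 6, pi) is light, so stress falls on the antepenult (syllable 5, gi:).
Primary stress: syllable 5 → fi.fu:.pu:.bli:.ˈgi:.pi.kri.

5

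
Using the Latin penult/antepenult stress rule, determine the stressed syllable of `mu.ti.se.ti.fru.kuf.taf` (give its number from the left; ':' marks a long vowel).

6

Classical Latin: stress the penult if heavy (long vowel or closed), else the antepenult.
Weights: 5 fru L, 6 kuf H, 7 taf H.
The penult (syllable 6, kuf) is heavy, so it takes stress.
Stress on syllable 6: mu.ti.se.ti.fru.ˈkuf.taf.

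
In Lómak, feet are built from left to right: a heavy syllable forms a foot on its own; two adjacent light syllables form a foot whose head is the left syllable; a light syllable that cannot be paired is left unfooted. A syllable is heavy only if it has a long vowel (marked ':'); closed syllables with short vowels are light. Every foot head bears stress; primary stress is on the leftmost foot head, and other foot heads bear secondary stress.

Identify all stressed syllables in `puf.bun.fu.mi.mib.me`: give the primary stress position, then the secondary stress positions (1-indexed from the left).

Weights: 1 puf L, 2 bun L, 3 fu L, 4 mi L, 5 mib L, 6 me L.
Parse left to right (heavy = foot alone; LL = one foot; stranded L unfooted): (ˈpuf.bun) (ˈfu.mi) (ˈmib.me).
Foot heads: 1, 3, 5.
Primary stress on the leftmost head = syllable 1.
Secondary stress on 3, 5: ˈpuf.bun.ˌfu.mi.ˌmib.me.

primary 1, secondary 3, 5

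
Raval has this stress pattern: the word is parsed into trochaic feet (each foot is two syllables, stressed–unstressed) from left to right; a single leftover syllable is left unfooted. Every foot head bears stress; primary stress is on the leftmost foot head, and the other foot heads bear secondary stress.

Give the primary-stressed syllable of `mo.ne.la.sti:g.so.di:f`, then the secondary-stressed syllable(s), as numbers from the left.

Parse left to right into trochaic (ˈσσ) feet: (ˈmo.ne) (ˈla.sti:g) (ˈso.di:f).
Foot heads (stressed positions): 1, 3, 5.
End Rule Leftmost: primary stress on the leftmost head = syllable 1.
Secondary stress on 3, 5: ˈmo.ne.ˌla.sti:g.ˌso.di:f.

primary 1, secondary 3, 5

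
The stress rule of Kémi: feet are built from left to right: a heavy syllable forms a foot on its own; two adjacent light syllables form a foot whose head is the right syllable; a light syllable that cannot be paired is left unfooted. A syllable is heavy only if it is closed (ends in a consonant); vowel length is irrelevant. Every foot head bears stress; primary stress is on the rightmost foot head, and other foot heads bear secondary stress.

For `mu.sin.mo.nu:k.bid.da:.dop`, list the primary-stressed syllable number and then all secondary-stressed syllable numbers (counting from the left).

Weights: 1 mu L, 2 sin H, 3 mo L, 4 nu:k H, 5 bid H, 6 da: L, 7 dop H.
Parse left to right (heavy = foot alone; LL = one foot; stranded L unfooted): mu (ˈsin) mo (ˈnu:k) (ˈbid) da: (ˈdop).
Foot heads: 2, 4, 5, 7.
Primary stress on the rightmost head = syllable 7.
Secondary stress on 2, 4, 5: mu.ˌsin.mo.ˌnu:k.ˌbid.da:.ˈdop.

primary 7, secondary 2, 4, 5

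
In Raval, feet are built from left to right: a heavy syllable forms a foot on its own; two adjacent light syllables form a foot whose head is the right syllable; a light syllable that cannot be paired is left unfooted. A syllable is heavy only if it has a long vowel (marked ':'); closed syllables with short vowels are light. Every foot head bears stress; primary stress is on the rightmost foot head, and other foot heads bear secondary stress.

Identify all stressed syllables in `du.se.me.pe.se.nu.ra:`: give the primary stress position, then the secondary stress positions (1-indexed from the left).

primary 7, secondary 2, 4, 6

Weights: 1 du L, 2 se L, 3 me L, 4 pe L, 5 se L, 6 nu L, 7 ra: H.
Parse left to right (heavy = foot alone; LL = one foot; stranded L unfooted): (du.ˈse) (me.ˈpe) (se.ˈnu) (ˈra:).
Foot heads: 2, 4, 6, 7.
Primary stress on the rightmost head = syllable 7.
Secondary stress on 2, 4, 6: du.ˌse.me.ˌpe.se.ˌnu.ˈra:.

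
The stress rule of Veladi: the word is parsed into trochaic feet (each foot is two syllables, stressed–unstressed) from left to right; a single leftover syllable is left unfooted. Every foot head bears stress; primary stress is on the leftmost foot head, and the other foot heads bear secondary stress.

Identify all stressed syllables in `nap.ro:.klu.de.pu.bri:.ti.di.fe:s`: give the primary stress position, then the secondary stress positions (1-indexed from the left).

primary 1, secondary 3, 5, 7

Parse left to right into trochaic (ˈσσ) feet: (ˈnap.ro:) (ˈklu.de) (ˈpu.bri:) (ˈti.di) fe:s. Syllable 9 is left unfooted.
Foot heads (stressed positions): 1, 3, 5, 7.
End Rule Leftmost: primary stress on the leftmost head = syllable 1.
Secondary stress on 3, 5, 7: ˈnap.ro:.ˌklu.de.ˌpu.bri:.ˌti.di.fe:s.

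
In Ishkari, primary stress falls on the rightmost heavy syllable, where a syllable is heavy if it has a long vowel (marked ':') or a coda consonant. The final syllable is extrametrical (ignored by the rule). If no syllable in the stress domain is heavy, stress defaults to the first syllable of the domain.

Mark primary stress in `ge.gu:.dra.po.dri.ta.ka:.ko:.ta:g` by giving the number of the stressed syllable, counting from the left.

8

The final syllable (9, ta:g) is extrametrical; the stress domain is syllables 1–8.
Weights: 1 ge L, 2 gu: H, 3 dra L, 4 po L, 5 dri L, 6 ta L, 7 ka: H, 8 ko: H.
Heavy syllables in the domain: 2, 7, 8. The rightmost is syllable 8 (ko:).
Primary stress: syllable 8 → ge.gu:.dra.po.dri.ta.ka:.ˈko:.ta:g.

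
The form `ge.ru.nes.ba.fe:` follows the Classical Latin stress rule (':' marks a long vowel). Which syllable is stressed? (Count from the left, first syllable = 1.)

3

Classical Latin: stress the penult if heavy (long vowel or closed), else the antepenult.
Weights: 3 nes H, 4 ba L, 5 fe: H.
The penult (syllable 4, ba) is light, so stress falls on the antepenult (syllable 3, nes).
Stress on syllable 3: ge.ru.ˈnes.ba.fe:.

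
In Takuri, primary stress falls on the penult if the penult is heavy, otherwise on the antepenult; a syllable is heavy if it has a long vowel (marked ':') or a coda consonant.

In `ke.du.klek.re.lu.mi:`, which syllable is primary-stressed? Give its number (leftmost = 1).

Weights: 4 re L, 5 lu L, 6 mi: H.
The penult (syllable 5, lu) is light, so stress falls on the antepenult (syllable 4, re).
Primary stress: syllable 4 → ke.du.klek.ˈre.lu.mi:.

4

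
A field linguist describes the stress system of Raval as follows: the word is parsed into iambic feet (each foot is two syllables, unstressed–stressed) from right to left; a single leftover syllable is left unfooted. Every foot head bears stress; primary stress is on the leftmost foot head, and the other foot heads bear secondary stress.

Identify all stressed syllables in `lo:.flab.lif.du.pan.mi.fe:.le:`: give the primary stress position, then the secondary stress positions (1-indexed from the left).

Parse right to left into iambic (σˈσ) feet: (lo:.ˈflab) (lif.ˈdu) (pan.ˈmi) (fe:.ˈle:).
Foot heads (stressed positions): 2, 4, 6, 8.
End Rule Leftmost: primary stress on the leftmost head = syllable 2.
Secondary stress on 4, 6, 8: lo:.ˈflab.lif.ˌdu.pan.ˌmi.fe:.ˌle:.

primary 2, secondary 4, 6, 8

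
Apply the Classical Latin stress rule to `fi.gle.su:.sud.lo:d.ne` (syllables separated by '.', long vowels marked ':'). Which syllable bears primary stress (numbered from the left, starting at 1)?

Classical Latin: stress the penult if heavy (long vowel or closed), else the antepenult.
Weights: 4 sud H, 5 lo:d H, 6 ne L.
The penult (syllable 5, lo:d) is heavy, so it takes stress.
Stress on syllable 5: fi.gle.su:.sud.ˈlo:d.ne.

5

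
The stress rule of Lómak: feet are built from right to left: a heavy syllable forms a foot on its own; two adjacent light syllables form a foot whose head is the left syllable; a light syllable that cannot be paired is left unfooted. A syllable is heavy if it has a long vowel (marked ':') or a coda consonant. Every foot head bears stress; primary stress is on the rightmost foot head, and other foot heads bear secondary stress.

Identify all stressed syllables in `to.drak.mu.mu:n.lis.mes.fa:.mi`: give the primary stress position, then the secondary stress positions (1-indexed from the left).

Weights: 1 to L, 2 drak H, 3 mu L, 4 mu:n H, 5 lis H, 6 mes H, 7 fa: H, 8 mi L.
Parse right to left (heavy = foot alone; LL = one foot; stranded L unfooted): to (ˈdrak) mu (ˈmu:n) (ˈlis) (ˈmes) (ˈfa:) mi.
Foot heads: 2, 4, 5, 6, 7.
Primary stress on the rightmost head = syllable 7.
Secondary stress on 2, 4, 5, 6: to.ˌdrak.mu.ˌmu:n.ˌlis.ˌmes.ˈfa:.mi.

primary 7, secondary 2, 4, 5, 6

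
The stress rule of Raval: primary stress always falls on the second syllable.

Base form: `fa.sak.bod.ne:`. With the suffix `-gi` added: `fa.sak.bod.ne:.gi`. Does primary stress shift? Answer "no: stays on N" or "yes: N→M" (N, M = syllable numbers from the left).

no: stays on 2

Base `fa.sak.bod.ne:` (4 syllables):
  The word has 4 syllables; the second syllable is syllable 2 (sak).
  → primary stress on syllable 2.
Suffixed `fa.sak.bod.ne:.gi` (5 syllables):
  The word has 5 syllables; the second syllable is syllable 2 (sak).
  → primary stress on syllable 2.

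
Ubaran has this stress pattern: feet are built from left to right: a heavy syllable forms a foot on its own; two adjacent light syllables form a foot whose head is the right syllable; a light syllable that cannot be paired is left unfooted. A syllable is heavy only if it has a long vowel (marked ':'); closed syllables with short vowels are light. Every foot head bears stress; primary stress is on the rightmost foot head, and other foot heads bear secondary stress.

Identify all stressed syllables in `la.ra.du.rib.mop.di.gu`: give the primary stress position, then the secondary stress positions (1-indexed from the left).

primary 6, secondary 2, 4

Weights: 1 la L, 2 ra L, 3 du L, 4 rib L, 5 mop L, 6 di L, 7 gu L.
Parse left to right (heavy = foot alone; LL = one foot; stranded L unfooted): (la.ˈra) (du.ˈrib) (mop.ˈdi) gu.
Foot heads: 2, 4, 6.
Primary stress on the rightmost head = syllable 6.
Secondary stress on 2, 4: la.ˌra.du.ˌrib.mop.ˈdi.gu.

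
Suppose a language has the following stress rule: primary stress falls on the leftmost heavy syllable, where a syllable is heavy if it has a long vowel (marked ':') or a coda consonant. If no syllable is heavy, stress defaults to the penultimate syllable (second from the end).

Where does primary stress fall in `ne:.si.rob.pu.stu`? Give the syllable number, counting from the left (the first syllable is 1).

Weights: 1 ne: H, 2 si L, 3 rob H, 4 pu L, 5 stu L.
Heavy syllables in the domain: 1, 3. The leftmost is syllable 1 (ne:).
Primary stress: syllable 1 → ˈne:.si.rob.pu.stu.

1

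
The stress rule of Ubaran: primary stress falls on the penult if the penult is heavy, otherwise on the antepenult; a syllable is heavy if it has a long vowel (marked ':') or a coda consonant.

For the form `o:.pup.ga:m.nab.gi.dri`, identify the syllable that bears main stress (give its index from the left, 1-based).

Weights: 4 nab H, 5 gi L, 6 dri L.
The penult (syllable 5, gi) is light, so stress falls on the antepenult (syllable 4, nab).
Primary stress: syllable 4 → o:.pup.ga:m.ˈnab.gi.dri.

4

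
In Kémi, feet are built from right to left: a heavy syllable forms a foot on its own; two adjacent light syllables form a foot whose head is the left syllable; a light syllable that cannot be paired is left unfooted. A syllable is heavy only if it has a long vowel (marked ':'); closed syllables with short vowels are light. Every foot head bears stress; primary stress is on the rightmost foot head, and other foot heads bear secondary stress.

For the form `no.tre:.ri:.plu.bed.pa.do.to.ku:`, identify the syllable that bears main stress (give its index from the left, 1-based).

Weights: 1 no L, 2 tre: H, 3 ri: H, 4 plu L, 5 bed L, 6 pa L, 7 do L, 8 to L, 9 ku: H.
Parse right to left (heavy = foot alone; LL = one foot; stranded L unfooted): no (ˈtre:) (ˈri:) plu (ˈbed.pa) (ˈdo.to) (ˈku:).
Foot heads: 2, 3, 5, 7, 9.
Primary stress on the rightmost head = syllable 9.
Primary stress: syllable 9 → no.tre:.ri:.plu.bed.pa.do.to.ˈku:.

9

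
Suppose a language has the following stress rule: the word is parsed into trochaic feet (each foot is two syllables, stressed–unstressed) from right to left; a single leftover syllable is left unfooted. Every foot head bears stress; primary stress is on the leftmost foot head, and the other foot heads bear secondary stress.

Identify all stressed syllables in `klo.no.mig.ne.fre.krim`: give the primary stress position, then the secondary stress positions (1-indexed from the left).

primary 1, secondary 3, 5

Parse right to left into trochaic (ˈσσ) feet: (ˈklo.no) (ˈmig.ne) (ˈfre.krim).
Foot heads (stressed positions): 1, 3, 5.
End Rule Leftmost: primary stress on the leftmost head = syllable 1.
Secondary stress on 3, 5: ˈklo.no.ˌmig.ne.ˌfre.krim.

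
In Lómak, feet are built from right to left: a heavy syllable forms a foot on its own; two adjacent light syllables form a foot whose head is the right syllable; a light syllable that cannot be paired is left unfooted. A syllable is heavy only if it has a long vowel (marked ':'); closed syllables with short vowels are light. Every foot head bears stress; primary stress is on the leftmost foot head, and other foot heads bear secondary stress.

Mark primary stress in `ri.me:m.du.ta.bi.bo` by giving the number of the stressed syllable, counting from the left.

2

Weights: 1 ri L, 2 me:m H, 3 du L, 4 ta L, 5 bi L, 6 bo L.
Parse right to left (heavy = foot alone; LL = one foot; stranded L unfooted): ri (ˈme:m) (du.ˈta) (bi.ˈbo).
Foot heads: 2, 4, 6.
Primary stress on the leftmost head = syllable 2.
Primary stress: syllable 2 → ri.ˈme:m.du.ta.bi.bo.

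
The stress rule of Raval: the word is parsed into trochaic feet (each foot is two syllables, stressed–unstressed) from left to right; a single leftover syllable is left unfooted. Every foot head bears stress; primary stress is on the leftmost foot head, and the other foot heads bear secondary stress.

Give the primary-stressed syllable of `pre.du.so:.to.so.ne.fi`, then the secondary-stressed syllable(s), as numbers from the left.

primary 1, secondary 3, 5

Parse left to right into trochaic (ˈσσ) feet: (ˈpre.du) (ˈso:.to) (ˈso.ne) fi. Syllable 7 is left unfooted.
Foot heads (stressed positions): 1, 3, 5.
End Rule Leftmost: primary stress on the leftmost head = syllable 1.
Secondary stress on 3, 5: ˈpre.du.ˌso:.to.ˌso.ne.fi.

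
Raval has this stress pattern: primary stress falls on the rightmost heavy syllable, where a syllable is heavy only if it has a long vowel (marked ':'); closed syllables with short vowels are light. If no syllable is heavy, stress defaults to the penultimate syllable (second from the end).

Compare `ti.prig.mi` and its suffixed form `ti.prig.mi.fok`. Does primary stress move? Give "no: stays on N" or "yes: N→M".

Base `ti.prig.mi` (3 syllables):
  Weights: 1 ti L, 2 prig L, 3 mi L.
  No heavy syllable in the domain; default to the penultimate syllable (second from the end) = syllable 2.
  → primary stress on syllable 2.
Suffixed `ti.prig.mi.fok` (4 syllables):
  Weights: 1 ti L, 2 prig L, 3 mi L, 4 fok L.
  No heavy syllable in the domain; default to the penultimate syllable (second from the end) = syllable 3.
  → primary stress on syllable 3.

yes: 2→3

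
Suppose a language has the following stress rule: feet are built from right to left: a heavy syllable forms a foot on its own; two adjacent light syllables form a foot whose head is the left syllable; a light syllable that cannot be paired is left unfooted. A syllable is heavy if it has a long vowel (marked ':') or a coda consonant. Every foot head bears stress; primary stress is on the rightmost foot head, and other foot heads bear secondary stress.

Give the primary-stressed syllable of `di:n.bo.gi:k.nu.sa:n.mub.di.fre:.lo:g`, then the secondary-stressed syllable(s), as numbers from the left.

primary 9, secondary 1, 3, 5, 6, 8

Weights: 1 di:n H, 2 bo L, 3 gi:k H, 4 nu L, 5 sa:n H, 6 mub H, 7 di L, 8 fre: H, 9 lo:g H.
Parse right to left (heavy = foot alone; LL = one foot; stranded L unfooted): (ˈdi:n) bo (ˈgi:k) nu (ˈsa:n) (ˈmub) di (ˈfre:) (ˈlo:g).
Foot heads: 1, 3, 5, 6, 8, 9.
Primary stress on the rightmost head = syllable 9.
Secondary stress on 1, 3, 5, 6, 8: ˌdi:n.bo.ˌgi:k.nu.ˌsa:n.ˌmub.di.ˌfre:.ˈlo:g.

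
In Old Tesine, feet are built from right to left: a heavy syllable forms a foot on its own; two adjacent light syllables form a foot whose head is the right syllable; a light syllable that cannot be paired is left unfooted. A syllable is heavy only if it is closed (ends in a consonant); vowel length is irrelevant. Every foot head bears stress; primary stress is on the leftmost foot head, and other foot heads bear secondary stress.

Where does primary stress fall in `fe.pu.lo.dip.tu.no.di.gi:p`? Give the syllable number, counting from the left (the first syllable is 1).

3

Weights: 1 fe L, 2 pu L, 3 lo L, 4 dip H, 5 tu L, 6 no L, 7 di L, 8 gi:p H.
Parse right to left (heavy = foot alone; LL = one foot; stranded L unfooted): fe (pu.ˈlo) (ˈdip) tu (no.ˈdi) (ˈgi:p).
Foot heads: 3, 4, 7, 8.
Primary stress on the leftmost head = syllable 3.
Primary stress: syllable 3 → fe.pu.ˈlo.dip.tu.no.di.gi:p.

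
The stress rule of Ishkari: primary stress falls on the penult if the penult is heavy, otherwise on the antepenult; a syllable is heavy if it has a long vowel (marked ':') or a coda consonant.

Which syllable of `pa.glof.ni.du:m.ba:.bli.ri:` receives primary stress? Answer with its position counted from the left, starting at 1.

Weights: 5 ba: H, 6 bli L, 7 ri: H.
The penult (syllable 6, bli) is light, so stress falls on the antepenult (syllable 5, ba:).
Primary stress: syllable 5 → pa.glof.ni.du:m.ˈba:.bli.ri:.

5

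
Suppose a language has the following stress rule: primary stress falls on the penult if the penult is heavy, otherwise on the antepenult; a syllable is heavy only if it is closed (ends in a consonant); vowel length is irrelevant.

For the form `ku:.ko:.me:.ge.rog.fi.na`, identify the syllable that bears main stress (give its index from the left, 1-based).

5

Weights: 5 rog H, 6 fi L, 7 na L.
The penult (syllable 6, fi) is light, so stress falls on the antepenult (syllable 5, rog).
Primary stress: syllable 5 → ku:.ko:.me:.ge.ˈrog.fi.na.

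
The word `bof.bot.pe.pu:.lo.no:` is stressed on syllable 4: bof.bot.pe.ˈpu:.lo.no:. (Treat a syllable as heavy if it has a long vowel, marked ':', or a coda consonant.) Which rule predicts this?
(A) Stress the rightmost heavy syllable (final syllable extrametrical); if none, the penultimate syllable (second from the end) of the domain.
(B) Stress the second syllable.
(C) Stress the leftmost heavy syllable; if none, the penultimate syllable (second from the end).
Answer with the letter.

A

Rule A → syllable 4 ✓.
Rule B → syllable 2 (observed: 4).
Rule C → syllable 1 (observed: 4).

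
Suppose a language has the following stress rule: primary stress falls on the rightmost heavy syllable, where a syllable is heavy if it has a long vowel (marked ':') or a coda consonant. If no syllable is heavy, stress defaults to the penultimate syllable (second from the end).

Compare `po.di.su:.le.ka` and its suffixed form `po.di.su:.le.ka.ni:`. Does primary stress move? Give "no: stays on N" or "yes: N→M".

yes: 3→6

Base `po.di.su:.le.ka` (5 syllables):
  Weights: 1 po L, 2 di L, 3 su: H, 4 le L, 5 ka L.
  Heavy syllables in the domain: 3. The rightmost is syllable 3 (su:).
  → primary stress on syllable 3.
Suffixed `po.di.su:.le.ka.ni:` (6 syllables):
  Weights: 1 po L, 2 di L, 3 su: H, 4 le L, 5 ka L, 6 ni: H.
  Heavy syllables in the domain: 3, 6. The rightmost is syllable 6 (ni:).
  → primary stress on syllable 6.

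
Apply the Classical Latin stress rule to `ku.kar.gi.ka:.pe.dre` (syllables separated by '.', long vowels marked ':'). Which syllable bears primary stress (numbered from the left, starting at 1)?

4

Classical Latin: stress the penult if heavy (long vowel or closed), else the antepenult.
Weights: 4 ka: H, 5 pe L, 6 dre L.
The penult (syllable 5, pe) is light, so stress falls on the antepenult (syllable 4, ka:).
Stress on syllable 4: ku.kar.gi.ˈka:.pe.dre.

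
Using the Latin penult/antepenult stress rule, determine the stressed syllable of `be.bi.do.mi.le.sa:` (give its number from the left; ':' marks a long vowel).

4

Classical Latin: stress the penult if heavy (long vowel or closed), else the antepenult.
Weights: 4 mi L, 5 le L, 6 sa: H.
The penult (syllable 5, le) is light, so stress falls on the antepenult (syllable 4, mi).
Stress on syllable 4: be.bi.do.ˈmi.le.sa:.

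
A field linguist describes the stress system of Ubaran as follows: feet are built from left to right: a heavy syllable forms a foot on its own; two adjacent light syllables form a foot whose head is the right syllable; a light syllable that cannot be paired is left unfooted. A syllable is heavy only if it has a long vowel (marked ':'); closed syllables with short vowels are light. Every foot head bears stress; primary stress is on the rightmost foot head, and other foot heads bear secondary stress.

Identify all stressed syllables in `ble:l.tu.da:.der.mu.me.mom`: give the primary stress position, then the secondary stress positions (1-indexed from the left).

primary 7, secondary 1, 3, 5

Weights: 1 ble:l H, 2 tu L, 3 da: H, 4 der L, 5 mu L, 6 me L, 7 mom L.
Parse left to right (heavy = foot alone; LL = one foot; stranded L unfooted): (ˈble:l) tu (ˈda:) (der.ˈmu) (me.ˈmom).
Foot heads: 1, 3, 5, 7.
Primary stress on the rightmost head = syllable 7.
Secondary stress on 1, 3, 5: ˌble:l.tu.ˌda:.der.ˌmu.me.ˈmom.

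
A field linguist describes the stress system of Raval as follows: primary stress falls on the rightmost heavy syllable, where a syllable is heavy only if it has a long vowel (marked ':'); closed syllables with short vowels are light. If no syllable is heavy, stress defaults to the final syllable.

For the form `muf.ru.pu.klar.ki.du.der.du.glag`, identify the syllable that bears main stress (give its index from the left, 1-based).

9

Weights: 1 muf L, 2 ru L, 3 pu L, 4 klar L, 5 ki L, 6 du L, 7 der L, 8 du L, 9 glag L.
No heavy syllable in the domain; default to the final syllable = syllable 9.
Primary stress: syllable 9 → muf.ru.pu.klar.ki.du.der.du.ˈglag.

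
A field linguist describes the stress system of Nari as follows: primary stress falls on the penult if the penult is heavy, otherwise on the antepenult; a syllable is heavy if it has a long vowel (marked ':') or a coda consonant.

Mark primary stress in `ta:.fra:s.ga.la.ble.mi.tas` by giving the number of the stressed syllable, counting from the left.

5

Weights: 5 ble L, 6 mi L, 7 tas H.
The penult (syllable 6, mi) is light, so stress falls on the antepenult (syllable 5, ble).
Primary stress: syllable 5 → ta:.fra:s.ga.la.ˈble.mi.tas.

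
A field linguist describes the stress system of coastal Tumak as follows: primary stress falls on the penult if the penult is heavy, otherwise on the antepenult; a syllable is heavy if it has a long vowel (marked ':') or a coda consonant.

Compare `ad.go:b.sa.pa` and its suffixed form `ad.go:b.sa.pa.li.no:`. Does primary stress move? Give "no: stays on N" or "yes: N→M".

yes: 2→4

Base `ad.go:b.sa.pa` (4 syllables):
  Weights: 2 go:b H, 3 sa L, 4 pa L.
  The penult (syllable 3, sa) is light, so stress falls on the antepenult (syllable 2, go:b).
  → primary stress on syllable 2.
Suffixed `ad.go:b.sa.pa.li.no:` (6 syllables):
  Weights: 4 pa L, 5 li L, 6 no: H.
  The penult (syllable 5, li) is light, so stress falls on the antepenult (syllable 4, pa).
  → primary stress on syllable 4.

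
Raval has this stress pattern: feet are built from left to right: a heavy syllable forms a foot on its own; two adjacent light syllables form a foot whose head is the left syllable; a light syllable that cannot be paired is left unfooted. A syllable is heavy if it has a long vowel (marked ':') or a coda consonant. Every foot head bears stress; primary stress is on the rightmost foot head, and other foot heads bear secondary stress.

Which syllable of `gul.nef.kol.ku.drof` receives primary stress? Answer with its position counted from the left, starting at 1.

5

Weights: 1 gul H, 2 nef H, 3 kol H, 4 ku L, 5 drof H.
Parse left to right (heavy = foot alone; LL = one foot; stranded L unfooted): (ˈgul) (ˈnef) (ˈkol) ku (ˈdrof).
Foot heads: 1, 2, 3, 5.
Primary stress on the rightmost head = syllable 5.
Primary stress: syllable 5 → gul.nef.kol.ku.ˈdrof.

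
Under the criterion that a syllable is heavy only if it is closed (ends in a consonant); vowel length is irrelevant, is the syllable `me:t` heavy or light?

`me:t`: long vowel, closed (coda /t/). Closed (coda /t/) → heavy.

heavy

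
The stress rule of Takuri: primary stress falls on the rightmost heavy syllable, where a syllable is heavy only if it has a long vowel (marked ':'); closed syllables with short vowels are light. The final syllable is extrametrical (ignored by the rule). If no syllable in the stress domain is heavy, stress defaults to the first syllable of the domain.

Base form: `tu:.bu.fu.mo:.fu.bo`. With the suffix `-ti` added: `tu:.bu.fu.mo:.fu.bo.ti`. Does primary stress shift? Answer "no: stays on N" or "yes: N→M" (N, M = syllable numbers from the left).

Base `tu:.bu.fu.mo:.fu.bo` (6 syllables):
  The final syllable (6, bo) is extrametrical; the stress domain is syllables 1–5.
  Weights: 1 tu: H, 2 bu L, 3 fu L, 4 mo: H, 5 fu L.
  Heavy syllables in the domain: 1, 4. The rightmost is syllable 4 (mo:).
  → primary stress on syllable 4.
Suffixed `tu:.bu.fu.mo:.fu.bo.ti` (7 syllables):
  The final syllable (7, ti) is extrametrical; the stress domain is syllables 1–6.
  Weights: 1 tu: H, 2 bu L, 3 fu L, 4 mo: H, 5 fu L, 6 bo L.
  Heavy syllables in the domain: 1, 4. The rightmost is syllable 4 (mo:).
  → primary stress on syllable 4.

no: stays on 4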